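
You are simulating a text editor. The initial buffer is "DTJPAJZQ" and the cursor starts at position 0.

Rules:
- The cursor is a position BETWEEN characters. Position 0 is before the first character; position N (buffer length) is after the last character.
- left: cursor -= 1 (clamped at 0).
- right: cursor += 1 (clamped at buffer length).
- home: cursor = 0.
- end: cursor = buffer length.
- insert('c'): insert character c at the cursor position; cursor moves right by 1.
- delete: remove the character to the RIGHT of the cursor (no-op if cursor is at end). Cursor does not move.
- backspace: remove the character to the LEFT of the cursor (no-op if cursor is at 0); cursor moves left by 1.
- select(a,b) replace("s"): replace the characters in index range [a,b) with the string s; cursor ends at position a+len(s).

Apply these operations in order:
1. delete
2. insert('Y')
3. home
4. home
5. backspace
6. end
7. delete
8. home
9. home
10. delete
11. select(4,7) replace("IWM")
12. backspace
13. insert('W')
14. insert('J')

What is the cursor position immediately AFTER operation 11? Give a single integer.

After op 1 (delete): buf='TJPAJZQ' cursor=0
After op 2 (insert('Y')): buf='YTJPAJZQ' cursor=1
After op 3 (home): buf='YTJPAJZQ' cursor=0
After op 4 (home): buf='YTJPAJZQ' cursor=0
After op 5 (backspace): buf='YTJPAJZQ' cursor=0
After op 6 (end): buf='YTJPAJZQ' cursor=8
After op 7 (delete): buf='YTJPAJZQ' cursor=8
After op 8 (home): buf='YTJPAJZQ' cursor=0
After op 9 (home): buf='YTJPAJZQ' cursor=0
After op 10 (delete): buf='TJPAJZQ' cursor=0
After op 11 (select(4,7) replace("IWM")): buf='TJPAIWM' cursor=7

Answer: 7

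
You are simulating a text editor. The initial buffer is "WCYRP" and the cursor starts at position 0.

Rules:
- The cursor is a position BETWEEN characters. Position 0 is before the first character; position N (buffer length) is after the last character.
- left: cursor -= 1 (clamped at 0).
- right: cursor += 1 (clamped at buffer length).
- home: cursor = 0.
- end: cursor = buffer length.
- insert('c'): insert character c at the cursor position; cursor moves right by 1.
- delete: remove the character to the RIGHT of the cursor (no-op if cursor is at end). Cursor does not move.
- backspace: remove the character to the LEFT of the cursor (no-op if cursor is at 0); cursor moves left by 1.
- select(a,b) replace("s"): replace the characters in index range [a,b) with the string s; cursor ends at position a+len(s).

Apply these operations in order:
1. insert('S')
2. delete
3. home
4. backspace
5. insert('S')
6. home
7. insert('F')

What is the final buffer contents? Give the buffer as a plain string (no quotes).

Answer: FSSCYRP

Derivation:
After op 1 (insert('S')): buf='SWCYRP' cursor=1
After op 2 (delete): buf='SCYRP' cursor=1
After op 3 (home): buf='SCYRP' cursor=0
After op 4 (backspace): buf='SCYRP' cursor=0
After op 5 (insert('S')): buf='SSCYRP' cursor=1
After op 6 (home): buf='SSCYRP' cursor=0
After op 7 (insert('F')): buf='FSSCYRP' cursor=1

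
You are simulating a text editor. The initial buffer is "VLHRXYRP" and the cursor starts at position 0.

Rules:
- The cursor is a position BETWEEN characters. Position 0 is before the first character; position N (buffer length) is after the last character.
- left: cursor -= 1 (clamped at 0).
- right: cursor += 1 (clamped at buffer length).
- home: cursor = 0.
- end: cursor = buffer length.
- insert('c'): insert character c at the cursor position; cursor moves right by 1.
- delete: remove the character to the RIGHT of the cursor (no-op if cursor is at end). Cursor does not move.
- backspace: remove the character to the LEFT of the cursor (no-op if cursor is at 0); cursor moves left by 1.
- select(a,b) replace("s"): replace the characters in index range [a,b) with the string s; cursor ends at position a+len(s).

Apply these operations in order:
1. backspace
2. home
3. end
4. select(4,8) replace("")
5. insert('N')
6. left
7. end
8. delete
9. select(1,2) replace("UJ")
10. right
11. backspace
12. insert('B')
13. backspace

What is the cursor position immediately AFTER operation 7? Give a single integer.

Answer: 5

Derivation:
After op 1 (backspace): buf='VLHRXYRP' cursor=0
After op 2 (home): buf='VLHRXYRP' cursor=0
After op 3 (end): buf='VLHRXYRP' cursor=8
After op 4 (select(4,8) replace("")): buf='VLHR' cursor=4
After op 5 (insert('N')): buf='VLHRN' cursor=5
After op 6 (left): buf='VLHRN' cursor=4
After op 7 (end): buf='VLHRN' cursor=5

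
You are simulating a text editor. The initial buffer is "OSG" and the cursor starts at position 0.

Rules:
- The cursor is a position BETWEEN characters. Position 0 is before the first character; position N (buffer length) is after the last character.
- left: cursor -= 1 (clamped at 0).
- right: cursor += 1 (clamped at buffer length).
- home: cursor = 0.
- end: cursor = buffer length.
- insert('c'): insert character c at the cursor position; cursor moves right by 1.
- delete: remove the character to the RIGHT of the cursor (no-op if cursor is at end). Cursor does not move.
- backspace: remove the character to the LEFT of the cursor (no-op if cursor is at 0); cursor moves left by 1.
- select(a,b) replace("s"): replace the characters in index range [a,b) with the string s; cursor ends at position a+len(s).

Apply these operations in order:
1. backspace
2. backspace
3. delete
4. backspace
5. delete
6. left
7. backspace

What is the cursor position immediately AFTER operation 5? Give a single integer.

Answer: 0

Derivation:
After op 1 (backspace): buf='OSG' cursor=0
After op 2 (backspace): buf='OSG' cursor=0
After op 3 (delete): buf='SG' cursor=0
After op 4 (backspace): buf='SG' cursor=0
After op 5 (delete): buf='G' cursor=0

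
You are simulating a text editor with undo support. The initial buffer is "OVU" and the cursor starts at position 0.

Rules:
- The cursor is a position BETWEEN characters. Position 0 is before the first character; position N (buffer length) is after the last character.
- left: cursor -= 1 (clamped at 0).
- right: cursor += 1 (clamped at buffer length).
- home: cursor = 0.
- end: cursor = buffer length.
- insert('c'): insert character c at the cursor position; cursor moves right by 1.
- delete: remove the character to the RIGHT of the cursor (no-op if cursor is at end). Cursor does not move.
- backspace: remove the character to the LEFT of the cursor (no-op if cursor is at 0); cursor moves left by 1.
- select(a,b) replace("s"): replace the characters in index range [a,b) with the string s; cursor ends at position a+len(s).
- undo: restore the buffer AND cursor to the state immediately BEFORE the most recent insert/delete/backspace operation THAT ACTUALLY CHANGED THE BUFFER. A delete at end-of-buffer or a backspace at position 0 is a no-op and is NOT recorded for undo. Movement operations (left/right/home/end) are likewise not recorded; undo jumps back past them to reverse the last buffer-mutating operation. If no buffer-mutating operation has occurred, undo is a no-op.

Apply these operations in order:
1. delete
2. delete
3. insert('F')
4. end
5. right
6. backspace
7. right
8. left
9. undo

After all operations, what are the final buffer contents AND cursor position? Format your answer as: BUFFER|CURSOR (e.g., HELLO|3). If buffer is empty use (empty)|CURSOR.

After op 1 (delete): buf='VU' cursor=0
After op 2 (delete): buf='U' cursor=0
After op 3 (insert('F')): buf='FU' cursor=1
After op 4 (end): buf='FU' cursor=2
After op 5 (right): buf='FU' cursor=2
After op 6 (backspace): buf='F' cursor=1
After op 7 (right): buf='F' cursor=1
After op 8 (left): buf='F' cursor=0
After op 9 (undo): buf='FU' cursor=2

Answer: FU|2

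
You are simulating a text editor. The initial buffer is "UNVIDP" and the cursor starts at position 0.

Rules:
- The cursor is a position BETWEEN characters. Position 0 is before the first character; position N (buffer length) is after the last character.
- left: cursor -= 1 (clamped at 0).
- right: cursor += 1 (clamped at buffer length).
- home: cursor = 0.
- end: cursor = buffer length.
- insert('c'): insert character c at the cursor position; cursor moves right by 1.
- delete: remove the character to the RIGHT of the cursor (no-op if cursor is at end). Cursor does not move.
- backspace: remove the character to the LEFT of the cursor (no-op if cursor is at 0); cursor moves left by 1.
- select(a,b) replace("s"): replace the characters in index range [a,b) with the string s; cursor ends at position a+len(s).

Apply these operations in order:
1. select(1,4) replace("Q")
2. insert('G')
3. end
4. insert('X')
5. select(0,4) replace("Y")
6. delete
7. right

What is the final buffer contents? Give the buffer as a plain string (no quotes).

After op 1 (select(1,4) replace("Q")): buf='UQDP' cursor=2
After op 2 (insert('G')): buf='UQGDP' cursor=3
After op 3 (end): buf='UQGDP' cursor=5
After op 4 (insert('X')): buf='UQGDPX' cursor=6
After op 5 (select(0,4) replace("Y")): buf='YPX' cursor=1
After op 6 (delete): buf='YX' cursor=1
After op 7 (right): buf='YX' cursor=2

Answer: YX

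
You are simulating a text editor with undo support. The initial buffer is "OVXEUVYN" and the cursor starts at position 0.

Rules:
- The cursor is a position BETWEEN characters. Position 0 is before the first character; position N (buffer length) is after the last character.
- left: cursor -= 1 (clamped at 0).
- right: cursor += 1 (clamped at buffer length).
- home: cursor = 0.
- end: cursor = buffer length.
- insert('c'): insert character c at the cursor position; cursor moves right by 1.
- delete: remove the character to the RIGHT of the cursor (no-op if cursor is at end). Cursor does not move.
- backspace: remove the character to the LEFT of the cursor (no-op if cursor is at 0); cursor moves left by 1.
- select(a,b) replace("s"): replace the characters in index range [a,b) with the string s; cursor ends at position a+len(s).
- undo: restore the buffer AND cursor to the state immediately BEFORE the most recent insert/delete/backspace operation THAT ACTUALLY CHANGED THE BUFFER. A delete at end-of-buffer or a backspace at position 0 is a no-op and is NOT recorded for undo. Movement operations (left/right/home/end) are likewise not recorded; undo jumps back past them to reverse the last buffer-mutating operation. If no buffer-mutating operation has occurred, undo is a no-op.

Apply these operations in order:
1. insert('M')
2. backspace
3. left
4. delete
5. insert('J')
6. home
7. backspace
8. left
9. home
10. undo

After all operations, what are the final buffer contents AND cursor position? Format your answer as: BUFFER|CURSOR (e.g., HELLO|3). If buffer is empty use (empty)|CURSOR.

After op 1 (insert('M')): buf='MOVXEUVYN' cursor=1
After op 2 (backspace): buf='OVXEUVYN' cursor=0
After op 3 (left): buf='OVXEUVYN' cursor=0
After op 4 (delete): buf='VXEUVYN' cursor=0
After op 5 (insert('J')): buf='JVXEUVYN' cursor=1
After op 6 (home): buf='JVXEUVYN' cursor=0
After op 7 (backspace): buf='JVXEUVYN' cursor=0
After op 8 (left): buf='JVXEUVYN' cursor=0
After op 9 (home): buf='JVXEUVYN' cursor=0
After op 10 (undo): buf='VXEUVYN' cursor=0

Answer: VXEUVYN|0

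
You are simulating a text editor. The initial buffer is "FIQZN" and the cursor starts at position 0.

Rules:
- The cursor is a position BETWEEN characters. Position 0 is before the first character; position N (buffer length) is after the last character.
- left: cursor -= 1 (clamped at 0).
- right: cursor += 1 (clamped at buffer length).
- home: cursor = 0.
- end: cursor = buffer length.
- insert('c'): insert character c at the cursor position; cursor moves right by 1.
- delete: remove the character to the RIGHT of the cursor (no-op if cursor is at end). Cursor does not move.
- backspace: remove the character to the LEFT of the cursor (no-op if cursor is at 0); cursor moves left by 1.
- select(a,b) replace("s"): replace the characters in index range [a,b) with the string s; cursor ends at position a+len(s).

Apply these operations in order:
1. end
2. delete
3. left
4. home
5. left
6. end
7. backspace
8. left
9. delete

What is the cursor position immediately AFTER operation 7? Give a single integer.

Answer: 4

Derivation:
After op 1 (end): buf='FIQZN' cursor=5
After op 2 (delete): buf='FIQZN' cursor=5
After op 3 (left): buf='FIQZN' cursor=4
After op 4 (home): buf='FIQZN' cursor=0
After op 5 (left): buf='FIQZN' cursor=0
After op 6 (end): buf='FIQZN' cursor=5
After op 7 (backspace): buf='FIQZ' cursor=4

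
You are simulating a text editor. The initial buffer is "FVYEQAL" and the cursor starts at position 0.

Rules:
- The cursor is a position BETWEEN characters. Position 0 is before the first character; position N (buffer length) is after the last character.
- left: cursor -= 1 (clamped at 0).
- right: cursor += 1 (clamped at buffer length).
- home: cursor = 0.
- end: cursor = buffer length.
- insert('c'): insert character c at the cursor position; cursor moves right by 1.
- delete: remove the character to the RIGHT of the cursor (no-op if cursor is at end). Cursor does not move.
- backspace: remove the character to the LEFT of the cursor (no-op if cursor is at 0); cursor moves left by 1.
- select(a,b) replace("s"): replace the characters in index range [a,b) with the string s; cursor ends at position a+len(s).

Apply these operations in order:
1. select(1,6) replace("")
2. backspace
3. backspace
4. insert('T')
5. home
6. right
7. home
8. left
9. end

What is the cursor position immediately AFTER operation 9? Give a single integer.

Answer: 2

Derivation:
After op 1 (select(1,6) replace("")): buf='FL' cursor=1
After op 2 (backspace): buf='L' cursor=0
After op 3 (backspace): buf='L' cursor=0
After op 4 (insert('T')): buf='TL' cursor=1
After op 5 (home): buf='TL' cursor=0
After op 6 (right): buf='TL' cursor=1
After op 7 (home): buf='TL' cursor=0
After op 8 (left): buf='TL' cursor=0
After op 9 (end): buf='TL' cursor=2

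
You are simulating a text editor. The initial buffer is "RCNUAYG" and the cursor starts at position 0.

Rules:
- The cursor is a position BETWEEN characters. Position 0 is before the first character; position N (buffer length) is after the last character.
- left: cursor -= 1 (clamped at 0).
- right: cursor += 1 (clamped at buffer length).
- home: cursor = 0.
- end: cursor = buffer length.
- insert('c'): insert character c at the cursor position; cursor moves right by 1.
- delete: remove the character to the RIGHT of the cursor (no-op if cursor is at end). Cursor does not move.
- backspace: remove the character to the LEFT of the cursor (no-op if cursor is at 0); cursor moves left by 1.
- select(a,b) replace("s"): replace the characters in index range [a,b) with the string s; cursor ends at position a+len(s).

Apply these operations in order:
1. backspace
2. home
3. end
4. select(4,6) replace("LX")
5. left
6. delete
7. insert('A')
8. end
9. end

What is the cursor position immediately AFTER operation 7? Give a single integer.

After op 1 (backspace): buf='RCNUAYG' cursor=0
After op 2 (home): buf='RCNUAYG' cursor=0
After op 3 (end): buf='RCNUAYG' cursor=7
After op 4 (select(4,6) replace("LX")): buf='RCNULXG' cursor=6
After op 5 (left): buf='RCNULXG' cursor=5
After op 6 (delete): buf='RCNULG' cursor=5
After op 7 (insert('A')): buf='RCNULAG' cursor=6

Answer: 6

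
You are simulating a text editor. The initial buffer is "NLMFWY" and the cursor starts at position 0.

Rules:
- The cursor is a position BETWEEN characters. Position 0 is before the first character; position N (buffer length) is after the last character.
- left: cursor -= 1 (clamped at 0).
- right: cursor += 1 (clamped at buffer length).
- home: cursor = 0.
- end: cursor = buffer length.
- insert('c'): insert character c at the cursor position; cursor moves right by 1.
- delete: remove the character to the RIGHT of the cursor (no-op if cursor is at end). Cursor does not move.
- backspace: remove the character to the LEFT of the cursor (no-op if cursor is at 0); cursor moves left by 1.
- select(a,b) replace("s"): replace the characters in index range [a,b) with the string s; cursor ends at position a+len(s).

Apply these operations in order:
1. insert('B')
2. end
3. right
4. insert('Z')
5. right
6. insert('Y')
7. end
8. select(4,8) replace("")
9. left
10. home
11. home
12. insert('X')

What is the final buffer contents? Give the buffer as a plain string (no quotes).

After op 1 (insert('B')): buf='BNLMFWY' cursor=1
After op 2 (end): buf='BNLMFWY' cursor=7
After op 3 (right): buf='BNLMFWY' cursor=7
After op 4 (insert('Z')): buf='BNLMFWYZ' cursor=8
After op 5 (right): buf='BNLMFWYZ' cursor=8
After op 6 (insert('Y')): buf='BNLMFWYZY' cursor=9
After op 7 (end): buf='BNLMFWYZY' cursor=9
After op 8 (select(4,8) replace("")): buf='BNLMY' cursor=4
After op 9 (left): buf='BNLMY' cursor=3
After op 10 (home): buf='BNLMY' cursor=0
After op 11 (home): buf='BNLMY' cursor=0
After op 12 (insert('X')): buf='XBNLMY' cursor=1

Answer: XBNLMY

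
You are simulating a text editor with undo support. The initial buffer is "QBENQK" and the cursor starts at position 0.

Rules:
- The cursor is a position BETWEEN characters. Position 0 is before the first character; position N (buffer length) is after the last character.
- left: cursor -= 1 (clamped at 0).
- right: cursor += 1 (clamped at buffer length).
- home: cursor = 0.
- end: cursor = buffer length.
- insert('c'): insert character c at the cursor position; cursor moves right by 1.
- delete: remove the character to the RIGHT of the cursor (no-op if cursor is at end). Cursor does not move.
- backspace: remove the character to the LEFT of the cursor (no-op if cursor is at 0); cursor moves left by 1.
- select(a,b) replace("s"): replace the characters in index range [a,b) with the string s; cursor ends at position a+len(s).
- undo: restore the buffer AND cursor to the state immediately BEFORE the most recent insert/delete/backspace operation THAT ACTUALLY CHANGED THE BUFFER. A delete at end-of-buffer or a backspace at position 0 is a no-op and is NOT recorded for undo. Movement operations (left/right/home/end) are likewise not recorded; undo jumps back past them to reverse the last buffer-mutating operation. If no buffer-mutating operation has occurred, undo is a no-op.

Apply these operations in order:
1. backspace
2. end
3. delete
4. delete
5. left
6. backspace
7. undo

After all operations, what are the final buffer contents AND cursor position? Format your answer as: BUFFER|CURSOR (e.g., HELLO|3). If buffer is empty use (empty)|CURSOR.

After op 1 (backspace): buf='QBENQK' cursor=0
After op 2 (end): buf='QBENQK' cursor=6
After op 3 (delete): buf='QBENQK' cursor=6
After op 4 (delete): buf='QBENQK' cursor=6
After op 5 (left): buf='QBENQK' cursor=5
After op 6 (backspace): buf='QBENK' cursor=4
After op 7 (undo): buf='QBENQK' cursor=5

Answer: QBENQK|5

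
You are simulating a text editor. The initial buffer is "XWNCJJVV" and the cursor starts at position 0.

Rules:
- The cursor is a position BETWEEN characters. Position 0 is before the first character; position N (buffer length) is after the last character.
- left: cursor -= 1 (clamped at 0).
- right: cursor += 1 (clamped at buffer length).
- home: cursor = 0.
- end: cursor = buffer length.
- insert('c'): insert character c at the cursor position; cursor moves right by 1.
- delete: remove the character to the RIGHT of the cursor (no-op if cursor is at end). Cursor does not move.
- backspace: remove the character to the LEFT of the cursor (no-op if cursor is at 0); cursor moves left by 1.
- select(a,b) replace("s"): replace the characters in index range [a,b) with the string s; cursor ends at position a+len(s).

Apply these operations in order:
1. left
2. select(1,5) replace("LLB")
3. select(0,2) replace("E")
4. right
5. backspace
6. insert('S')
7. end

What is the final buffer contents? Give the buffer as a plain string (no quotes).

After op 1 (left): buf='XWNCJJVV' cursor=0
After op 2 (select(1,5) replace("LLB")): buf='XLLBJVV' cursor=4
After op 3 (select(0,2) replace("E")): buf='ELBJVV' cursor=1
After op 4 (right): buf='ELBJVV' cursor=2
After op 5 (backspace): buf='EBJVV' cursor=1
After op 6 (insert('S')): buf='ESBJVV' cursor=2
After op 7 (end): buf='ESBJVV' cursor=6

Answer: ESBJVV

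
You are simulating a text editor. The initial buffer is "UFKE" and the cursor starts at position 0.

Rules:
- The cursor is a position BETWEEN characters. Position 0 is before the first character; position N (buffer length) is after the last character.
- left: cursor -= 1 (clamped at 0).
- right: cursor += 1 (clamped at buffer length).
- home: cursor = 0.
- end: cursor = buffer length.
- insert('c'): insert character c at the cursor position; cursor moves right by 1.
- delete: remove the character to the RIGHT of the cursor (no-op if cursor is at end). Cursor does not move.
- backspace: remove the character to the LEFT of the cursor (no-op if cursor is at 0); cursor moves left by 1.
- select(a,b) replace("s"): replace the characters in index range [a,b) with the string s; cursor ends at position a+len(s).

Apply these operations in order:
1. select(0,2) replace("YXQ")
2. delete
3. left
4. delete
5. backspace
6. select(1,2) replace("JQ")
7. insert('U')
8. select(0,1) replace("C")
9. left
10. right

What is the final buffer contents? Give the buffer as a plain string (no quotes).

After op 1 (select(0,2) replace("YXQ")): buf='YXQKE' cursor=3
After op 2 (delete): buf='YXQE' cursor=3
After op 3 (left): buf='YXQE' cursor=2
After op 4 (delete): buf='YXE' cursor=2
After op 5 (backspace): buf='YE' cursor=1
After op 6 (select(1,2) replace("JQ")): buf='YJQ' cursor=3
After op 7 (insert('U')): buf='YJQU' cursor=4
After op 8 (select(0,1) replace("C")): buf='CJQU' cursor=1
After op 9 (left): buf='CJQU' cursor=0
After op 10 (right): buf='CJQU' cursor=1

Answer: CJQU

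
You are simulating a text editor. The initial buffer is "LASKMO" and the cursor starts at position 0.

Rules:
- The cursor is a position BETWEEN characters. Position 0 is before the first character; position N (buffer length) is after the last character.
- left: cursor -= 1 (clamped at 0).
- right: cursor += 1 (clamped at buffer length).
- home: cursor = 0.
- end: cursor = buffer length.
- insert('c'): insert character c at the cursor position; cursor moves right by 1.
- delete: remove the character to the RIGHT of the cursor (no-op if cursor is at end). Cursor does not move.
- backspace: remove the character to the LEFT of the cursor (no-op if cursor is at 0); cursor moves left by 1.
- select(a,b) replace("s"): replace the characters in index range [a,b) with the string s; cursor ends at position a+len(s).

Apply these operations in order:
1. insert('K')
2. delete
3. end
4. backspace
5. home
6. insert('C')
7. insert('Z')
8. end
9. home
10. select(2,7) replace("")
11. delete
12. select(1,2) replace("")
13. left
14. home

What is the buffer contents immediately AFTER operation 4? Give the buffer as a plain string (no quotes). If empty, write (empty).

After op 1 (insert('K')): buf='KLASKMO' cursor=1
After op 2 (delete): buf='KASKMO' cursor=1
After op 3 (end): buf='KASKMO' cursor=6
After op 4 (backspace): buf='KASKM' cursor=5

Answer: KASKM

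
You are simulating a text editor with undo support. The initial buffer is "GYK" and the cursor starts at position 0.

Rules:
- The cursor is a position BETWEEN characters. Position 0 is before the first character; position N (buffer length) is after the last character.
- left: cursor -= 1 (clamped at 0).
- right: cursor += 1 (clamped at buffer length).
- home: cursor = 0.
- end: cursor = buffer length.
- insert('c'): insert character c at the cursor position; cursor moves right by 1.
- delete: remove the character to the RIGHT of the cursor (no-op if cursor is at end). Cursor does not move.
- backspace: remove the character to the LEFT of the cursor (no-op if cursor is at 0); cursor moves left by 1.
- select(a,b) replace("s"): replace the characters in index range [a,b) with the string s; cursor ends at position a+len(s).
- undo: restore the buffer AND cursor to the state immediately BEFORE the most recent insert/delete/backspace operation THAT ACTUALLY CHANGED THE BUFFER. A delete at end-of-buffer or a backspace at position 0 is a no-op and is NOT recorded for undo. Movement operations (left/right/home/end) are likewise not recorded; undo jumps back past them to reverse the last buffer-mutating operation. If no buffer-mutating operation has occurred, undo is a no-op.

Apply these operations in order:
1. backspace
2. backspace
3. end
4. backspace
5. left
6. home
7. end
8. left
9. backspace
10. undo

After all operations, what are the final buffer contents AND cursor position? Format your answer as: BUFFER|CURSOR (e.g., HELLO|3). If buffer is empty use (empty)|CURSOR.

After op 1 (backspace): buf='GYK' cursor=0
After op 2 (backspace): buf='GYK' cursor=0
After op 3 (end): buf='GYK' cursor=3
After op 4 (backspace): buf='GY' cursor=2
After op 5 (left): buf='GY' cursor=1
After op 6 (home): buf='GY' cursor=0
After op 7 (end): buf='GY' cursor=2
After op 8 (left): buf='GY' cursor=1
After op 9 (backspace): buf='Y' cursor=0
After op 10 (undo): buf='GY' cursor=1

Answer: GY|1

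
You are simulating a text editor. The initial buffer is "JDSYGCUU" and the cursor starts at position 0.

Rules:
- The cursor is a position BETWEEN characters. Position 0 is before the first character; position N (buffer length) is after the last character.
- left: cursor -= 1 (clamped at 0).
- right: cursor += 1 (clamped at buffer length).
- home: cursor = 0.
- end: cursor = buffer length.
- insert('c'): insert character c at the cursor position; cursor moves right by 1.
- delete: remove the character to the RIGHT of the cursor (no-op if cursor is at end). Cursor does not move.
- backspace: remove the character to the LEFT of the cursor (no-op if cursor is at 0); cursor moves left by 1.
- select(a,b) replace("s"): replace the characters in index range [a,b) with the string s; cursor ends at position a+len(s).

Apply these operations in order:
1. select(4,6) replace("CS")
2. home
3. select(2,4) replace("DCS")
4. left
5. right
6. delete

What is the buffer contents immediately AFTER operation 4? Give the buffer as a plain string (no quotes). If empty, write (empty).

After op 1 (select(4,6) replace("CS")): buf='JDSYCSUU' cursor=6
After op 2 (home): buf='JDSYCSUU' cursor=0
After op 3 (select(2,4) replace("DCS")): buf='JDDCSCSUU' cursor=5
After op 4 (left): buf='JDDCSCSUU' cursor=4

Answer: JDDCSCSUU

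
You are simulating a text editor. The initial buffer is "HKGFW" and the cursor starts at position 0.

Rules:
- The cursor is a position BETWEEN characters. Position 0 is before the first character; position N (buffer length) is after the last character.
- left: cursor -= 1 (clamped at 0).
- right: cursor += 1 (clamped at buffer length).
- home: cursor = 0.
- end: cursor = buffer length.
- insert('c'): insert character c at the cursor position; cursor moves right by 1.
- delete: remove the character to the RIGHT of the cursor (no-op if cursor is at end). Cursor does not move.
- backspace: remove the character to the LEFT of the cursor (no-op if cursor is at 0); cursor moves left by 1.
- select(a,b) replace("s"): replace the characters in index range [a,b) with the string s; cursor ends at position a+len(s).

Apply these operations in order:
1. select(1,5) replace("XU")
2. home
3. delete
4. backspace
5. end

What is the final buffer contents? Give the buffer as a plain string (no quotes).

Answer: XU

Derivation:
After op 1 (select(1,5) replace("XU")): buf='HXU' cursor=3
After op 2 (home): buf='HXU' cursor=0
After op 3 (delete): buf='XU' cursor=0
After op 4 (backspace): buf='XU' cursor=0
After op 5 (end): buf='XU' cursor=2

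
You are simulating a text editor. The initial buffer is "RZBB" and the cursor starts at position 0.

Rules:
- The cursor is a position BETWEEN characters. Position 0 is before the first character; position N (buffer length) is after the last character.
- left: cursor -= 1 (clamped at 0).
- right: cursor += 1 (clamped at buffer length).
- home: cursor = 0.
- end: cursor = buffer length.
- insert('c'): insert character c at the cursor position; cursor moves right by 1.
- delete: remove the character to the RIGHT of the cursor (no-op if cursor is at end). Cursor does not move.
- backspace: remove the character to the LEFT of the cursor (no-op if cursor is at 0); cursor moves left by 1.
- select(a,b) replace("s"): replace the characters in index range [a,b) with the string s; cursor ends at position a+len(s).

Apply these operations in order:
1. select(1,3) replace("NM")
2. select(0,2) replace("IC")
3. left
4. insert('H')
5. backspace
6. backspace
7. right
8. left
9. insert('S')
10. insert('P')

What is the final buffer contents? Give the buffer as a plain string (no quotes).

After op 1 (select(1,3) replace("NM")): buf='RNMB' cursor=3
After op 2 (select(0,2) replace("IC")): buf='ICMB' cursor=2
After op 3 (left): buf='ICMB' cursor=1
After op 4 (insert('H')): buf='IHCMB' cursor=2
After op 5 (backspace): buf='ICMB' cursor=1
After op 6 (backspace): buf='CMB' cursor=0
After op 7 (right): buf='CMB' cursor=1
After op 8 (left): buf='CMB' cursor=0
After op 9 (insert('S')): buf='SCMB' cursor=1
After op 10 (insert('P')): buf='SPCMB' cursor=2

Answer: SPCMB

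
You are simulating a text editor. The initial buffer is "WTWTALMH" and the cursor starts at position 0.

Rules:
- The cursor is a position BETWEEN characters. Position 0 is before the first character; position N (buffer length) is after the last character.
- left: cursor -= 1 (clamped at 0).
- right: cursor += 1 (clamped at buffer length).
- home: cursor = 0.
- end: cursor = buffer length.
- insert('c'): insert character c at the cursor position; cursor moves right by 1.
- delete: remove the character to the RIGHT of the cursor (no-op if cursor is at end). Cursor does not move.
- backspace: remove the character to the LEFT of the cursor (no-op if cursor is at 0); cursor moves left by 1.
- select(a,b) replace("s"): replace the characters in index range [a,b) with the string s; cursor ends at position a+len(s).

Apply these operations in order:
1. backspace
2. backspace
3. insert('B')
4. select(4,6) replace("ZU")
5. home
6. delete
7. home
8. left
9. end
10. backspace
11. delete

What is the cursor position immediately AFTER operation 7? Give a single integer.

After op 1 (backspace): buf='WTWTALMH' cursor=0
After op 2 (backspace): buf='WTWTALMH' cursor=0
After op 3 (insert('B')): buf='BWTWTALMH' cursor=1
After op 4 (select(4,6) replace("ZU")): buf='BWTWZULMH' cursor=6
After op 5 (home): buf='BWTWZULMH' cursor=0
After op 6 (delete): buf='WTWZULMH' cursor=0
After op 7 (home): buf='WTWZULMH' cursor=0

Answer: 0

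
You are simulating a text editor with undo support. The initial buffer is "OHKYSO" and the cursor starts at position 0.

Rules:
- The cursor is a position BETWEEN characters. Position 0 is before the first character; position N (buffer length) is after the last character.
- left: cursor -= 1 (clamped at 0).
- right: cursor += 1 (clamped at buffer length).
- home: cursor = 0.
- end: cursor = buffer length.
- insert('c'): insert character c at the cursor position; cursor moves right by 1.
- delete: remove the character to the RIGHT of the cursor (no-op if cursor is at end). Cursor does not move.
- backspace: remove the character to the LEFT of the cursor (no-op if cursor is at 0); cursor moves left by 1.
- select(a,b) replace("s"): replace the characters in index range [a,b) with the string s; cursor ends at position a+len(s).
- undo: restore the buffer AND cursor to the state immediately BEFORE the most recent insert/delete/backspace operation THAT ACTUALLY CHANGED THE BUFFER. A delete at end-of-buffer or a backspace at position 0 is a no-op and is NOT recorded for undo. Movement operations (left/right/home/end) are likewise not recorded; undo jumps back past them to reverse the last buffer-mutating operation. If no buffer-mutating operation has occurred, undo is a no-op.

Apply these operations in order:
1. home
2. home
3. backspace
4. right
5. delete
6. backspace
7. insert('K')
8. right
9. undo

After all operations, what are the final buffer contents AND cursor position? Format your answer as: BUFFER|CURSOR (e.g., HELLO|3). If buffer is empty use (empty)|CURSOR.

After op 1 (home): buf='OHKYSO' cursor=0
After op 2 (home): buf='OHKYSO' cursor=0
After op 3 (backspace): buf='OHKYSO' cursor=0
After op 4 (right): buf='OHKYSO' cursor=1
After op 5 (delete): buf='OKYSO' cursor=1
After op 6 (backspace): buf='KYSO' cursor=0
After op 7 (insert('K')): buf='KKYSO' cursor=1
After op 8 (right): buf='KKYSO' cursor=2
After op 9 (undo): buf='KYSO' cursor=0

Answer: KYSO|0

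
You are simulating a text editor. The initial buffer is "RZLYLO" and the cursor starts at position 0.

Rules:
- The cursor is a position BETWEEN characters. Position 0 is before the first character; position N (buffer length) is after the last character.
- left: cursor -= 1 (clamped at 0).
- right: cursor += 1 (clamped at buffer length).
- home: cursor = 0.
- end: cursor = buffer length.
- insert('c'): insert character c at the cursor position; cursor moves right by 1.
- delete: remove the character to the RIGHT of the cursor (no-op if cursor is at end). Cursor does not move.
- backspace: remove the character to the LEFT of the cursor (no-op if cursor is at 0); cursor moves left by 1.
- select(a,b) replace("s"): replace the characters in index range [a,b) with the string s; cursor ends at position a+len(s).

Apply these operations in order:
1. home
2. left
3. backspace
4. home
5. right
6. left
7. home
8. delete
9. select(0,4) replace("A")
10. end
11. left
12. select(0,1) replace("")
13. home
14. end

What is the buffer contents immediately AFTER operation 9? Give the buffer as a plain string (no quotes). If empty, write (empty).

Answer: AO

Derivation:
After op 1 (home): buf='RZLYLO' cursor=0
After op 2 (left): buf='RZLYLO' cursor=0
After op 3 (backspace): buf='RZLYLO' cursor=0
After op 4 (home): buf='RZLYLO' cursor=0
After op 5 (right): buf='RZLYLO' cursor=1
After op 6 (left): buf='RZLYLO' cursor=0
After op 7 (home): buf='RZLYLO' cursor=0
After op 8 (delete): buf='ZLYLO' cursor=0
After op 9 (select(0,4) replace("A")): buf='AO' cursor=1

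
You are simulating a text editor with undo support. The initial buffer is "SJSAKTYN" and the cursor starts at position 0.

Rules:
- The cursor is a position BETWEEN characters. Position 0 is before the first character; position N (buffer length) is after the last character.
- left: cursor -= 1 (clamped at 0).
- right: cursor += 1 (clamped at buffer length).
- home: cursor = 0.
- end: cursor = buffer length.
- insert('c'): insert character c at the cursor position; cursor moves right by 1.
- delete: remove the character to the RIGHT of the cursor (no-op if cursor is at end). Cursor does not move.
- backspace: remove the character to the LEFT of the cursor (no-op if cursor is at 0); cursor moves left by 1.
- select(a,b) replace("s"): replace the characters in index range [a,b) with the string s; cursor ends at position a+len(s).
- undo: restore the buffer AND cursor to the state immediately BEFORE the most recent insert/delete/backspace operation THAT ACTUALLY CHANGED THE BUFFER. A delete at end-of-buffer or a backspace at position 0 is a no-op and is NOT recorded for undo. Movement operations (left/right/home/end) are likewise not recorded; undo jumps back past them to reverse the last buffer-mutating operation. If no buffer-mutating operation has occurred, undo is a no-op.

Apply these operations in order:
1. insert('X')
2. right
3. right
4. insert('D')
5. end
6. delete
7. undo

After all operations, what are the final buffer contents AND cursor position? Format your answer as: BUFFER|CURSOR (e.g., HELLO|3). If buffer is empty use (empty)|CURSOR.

After op 1 (insert('X')): buf='XSJSAKTYN' cursor=1
After op 2 (right): buf='XSJSAKTYN' cursor=2
After op 3 (right): buf='XSJSAKTYN' cursor=3
After op 4 (insert('D')): buf='XSJDSAKTYN' cursor=4
After op 5 (end): buf='XSJDSAKTYN' cursor=10
After op 6 (delete): buf='XSJDSAKTYN' cursor=10
After op 7 (undo): buf='XSJSAKTYN' cursor=3

Answer: XSJSAKTYN|3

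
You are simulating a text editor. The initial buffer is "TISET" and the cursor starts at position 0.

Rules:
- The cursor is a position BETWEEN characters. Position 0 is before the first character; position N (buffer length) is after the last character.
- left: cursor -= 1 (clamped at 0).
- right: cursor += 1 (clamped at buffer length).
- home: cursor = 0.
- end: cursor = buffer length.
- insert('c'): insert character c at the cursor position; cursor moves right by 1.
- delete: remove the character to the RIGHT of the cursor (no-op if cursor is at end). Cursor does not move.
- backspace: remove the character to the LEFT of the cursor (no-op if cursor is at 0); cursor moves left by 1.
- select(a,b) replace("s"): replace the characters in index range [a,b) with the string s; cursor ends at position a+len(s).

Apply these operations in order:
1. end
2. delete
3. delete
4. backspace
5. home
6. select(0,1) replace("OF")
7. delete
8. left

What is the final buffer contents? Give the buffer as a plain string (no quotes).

After op 1 (end): buf='TISET' cursor=5
After op 2 (delete): buf='TISET' cursor=5
After op 3 (delete): buf='TISET' cursor=5
After op 4 (backspace): buf='TISE' cursor=4
After op 5 (home): buf='TISE' cursor=0
After op 6 (select(0,1) replace("OF")): buf='OFISE' cursor=2
After op 7 (delete): buf='OFSE' cursor=2
After op 8 (left): buf='OFSE' cursor=1

Answer: OFSE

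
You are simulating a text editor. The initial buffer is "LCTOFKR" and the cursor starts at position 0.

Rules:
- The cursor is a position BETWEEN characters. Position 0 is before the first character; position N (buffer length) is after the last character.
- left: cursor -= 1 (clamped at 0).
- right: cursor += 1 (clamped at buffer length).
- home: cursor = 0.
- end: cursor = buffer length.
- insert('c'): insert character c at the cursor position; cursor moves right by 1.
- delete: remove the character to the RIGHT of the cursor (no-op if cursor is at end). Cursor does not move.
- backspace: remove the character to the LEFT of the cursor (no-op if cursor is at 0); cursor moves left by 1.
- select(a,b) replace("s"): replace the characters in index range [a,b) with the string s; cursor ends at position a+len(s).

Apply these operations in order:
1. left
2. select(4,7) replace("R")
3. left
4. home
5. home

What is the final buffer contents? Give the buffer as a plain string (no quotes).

Answer: LCTOR

Derivation:
After op 1 (left): buf='LCTOFKR' cursor=0
After op 2 (select(4,7) replace("R")): buf='LCTOR' cursor=5
After op 3 (left): buf='LCTOR' cursor=4
After op 4 (home): buf='LCTOR' cursor=0
After op 5 (home): buf='LCTOR' cursor=0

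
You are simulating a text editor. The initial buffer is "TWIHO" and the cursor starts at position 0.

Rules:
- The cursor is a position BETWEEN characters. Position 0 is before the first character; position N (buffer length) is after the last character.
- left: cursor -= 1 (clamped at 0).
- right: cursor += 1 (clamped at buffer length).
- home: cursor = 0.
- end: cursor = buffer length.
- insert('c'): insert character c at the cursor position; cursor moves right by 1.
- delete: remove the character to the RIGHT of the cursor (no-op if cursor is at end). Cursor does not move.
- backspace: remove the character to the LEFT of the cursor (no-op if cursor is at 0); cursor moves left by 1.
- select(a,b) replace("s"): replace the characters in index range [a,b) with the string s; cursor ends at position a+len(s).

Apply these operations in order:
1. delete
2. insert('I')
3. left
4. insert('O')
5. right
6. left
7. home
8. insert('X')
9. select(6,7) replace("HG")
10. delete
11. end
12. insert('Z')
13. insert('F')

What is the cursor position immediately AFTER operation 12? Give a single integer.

After op 1 (delete): buf='WIHO' cursor=0
After op 2 (insert('I')): buf='IWIHO' cursor=1
After op 3 (left): buf='IWIHO' cursor=0
After op 4 (insert('O')): buf='OIWIHO' cursor=1
After op 5 (right): buf='OIWIHO' cursor=2
After op 6 (left): buf='OIWIHO' cursor=1
After op 7 (home): buf='OIWIHO' cursor=0
After op 8 (insert('X')): buf='XOIWIHO' cursor=1
After op 9 (select(6,7) replace("HG")): buf='XOIWIHHG' cursor=8
After op 10 (delete): buf='XOIWIHHG' cursor=8
After op 11 (end): buf='XOIWIHHG' cursor=8
After op 12 (insert('Z')): buf='XOIWIHHGZ' cursor=9

Answer: 9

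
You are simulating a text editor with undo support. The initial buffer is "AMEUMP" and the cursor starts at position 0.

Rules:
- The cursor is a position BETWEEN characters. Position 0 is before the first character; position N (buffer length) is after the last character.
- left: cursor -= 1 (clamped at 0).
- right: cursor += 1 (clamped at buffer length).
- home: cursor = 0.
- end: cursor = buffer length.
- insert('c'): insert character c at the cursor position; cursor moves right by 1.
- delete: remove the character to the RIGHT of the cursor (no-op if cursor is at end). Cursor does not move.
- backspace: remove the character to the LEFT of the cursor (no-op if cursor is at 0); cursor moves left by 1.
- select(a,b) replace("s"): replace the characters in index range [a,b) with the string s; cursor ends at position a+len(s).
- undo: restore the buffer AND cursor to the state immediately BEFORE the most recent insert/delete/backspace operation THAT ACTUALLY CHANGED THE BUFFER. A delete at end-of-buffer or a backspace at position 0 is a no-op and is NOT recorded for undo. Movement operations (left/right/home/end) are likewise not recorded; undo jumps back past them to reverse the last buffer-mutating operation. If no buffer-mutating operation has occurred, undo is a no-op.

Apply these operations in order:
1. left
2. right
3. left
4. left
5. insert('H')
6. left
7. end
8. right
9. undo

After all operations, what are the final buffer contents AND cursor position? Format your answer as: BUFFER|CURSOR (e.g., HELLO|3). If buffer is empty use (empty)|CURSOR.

After op 1 (left): buf='AMEUMP' cursor=0
After op 2 (right): buf='AMEUMP' cursor=1
After op 3 (left): buf='AMEUMP' cursor=0
After op 4 (left): buf='AMEUMP' cursor=0
After op 5 (insert('H')): buf='HAMEUMP' cursor=1
After op 6 (left): buf='HAMEUMP' cursor=0
After op 7 (end): buf='HAMEUMP' cursor=7
After op 8 (right): buf='HAMEUMP' cursor=7
After op 9 (undo): buf='AMEUMP' cursor=0

Answer: AMEUMP|0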